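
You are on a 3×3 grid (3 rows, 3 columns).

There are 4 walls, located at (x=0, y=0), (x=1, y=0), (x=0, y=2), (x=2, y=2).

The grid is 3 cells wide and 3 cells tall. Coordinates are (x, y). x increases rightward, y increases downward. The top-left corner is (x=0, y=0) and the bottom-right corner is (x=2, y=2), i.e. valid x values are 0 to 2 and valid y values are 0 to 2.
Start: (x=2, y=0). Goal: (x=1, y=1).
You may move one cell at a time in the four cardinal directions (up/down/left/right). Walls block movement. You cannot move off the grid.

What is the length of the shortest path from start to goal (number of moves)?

Answer: Shortest path length: 2

Derivation:
BFS from (x=2, y=0) until reaching (x=1, y=1):
  Distance 0: (x=2, y=0)
  Distance 1: (x=2, y=1)
  Distance 2: (x=1, y=1)  <- goal reached here
One shortest path (2 moves): (x=2, y=0) -> (x=2, y=1) -> (x=1, y=1)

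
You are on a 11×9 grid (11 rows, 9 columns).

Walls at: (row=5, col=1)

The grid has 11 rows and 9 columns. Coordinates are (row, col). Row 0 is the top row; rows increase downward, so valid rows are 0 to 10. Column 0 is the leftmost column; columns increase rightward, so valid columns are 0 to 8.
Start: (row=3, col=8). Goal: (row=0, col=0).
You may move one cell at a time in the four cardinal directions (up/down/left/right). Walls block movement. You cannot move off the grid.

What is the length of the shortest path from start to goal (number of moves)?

Answer: Shortest path length: 11

Derivation:
BFS from (row=3, col=8) until reaching (row=0, col=0):
  Distance 0: (row=3, col=8)
  Distance 1: (row=2, col=8), (row=3, col=7), (row=4, col=8)
  Distance 2: (row=1, col=8), (row=2, col=7), (row=3, col=6), (row=4, col=7), (row=5, col=8)
  Distance 3: (row=0, col=8), (row=1, col=7), (row=2, col=6), (row=3, col=5), (row=4, col=6), (row=5, col=7), (row=6, col=8)
  Distance 4: (row=0, col=7), (row=1, col=6), (row=2, col=5), (row=3, col=4), (row=4, col=5), (row=5, col=6), (row=6, col=7), (row=7, col=8)
  Distance 5: (row=0, col=6), (row=1, col=5), (row=2, col=4), (row=3, col=3), (row=4, col=4), (row=5, col=5), (row=6, col=6), (row=7, col=7), (row=8, col=8)
  Distance 6: (row=0, col=5), (row=1, col=4), (row=2, col=3), (row=3, col=2), (row=4, col=3), (row=5, col=4), (row=6, col=5), (row=7, col=6), (row=8, col=7), (row=9, col=8)
  Distance 7: (row=0, col=4), (row=1, col=3), (row=2, col=2), (row=3, col=1), (row=4, col=2), (row=5, col=3), (row=6, col=4), (row=7, col=5), (row=8, col=6), (row=9, col=7), (row=10, col=8)
  Distance 8: (row=0, col=3), (row=1, col=2), (row=2, col=1), (row=3, col=0), (row=4, col=1), (row=5, col=2), (row=6, col=3), (row=7, col=4), (row=8, col=5), (row=9, col=6), (row=10, col=7)
  Distance 9: (row=0, col=2), (row=1, col=1), (row=2, col=0), (row=4, col=0), (row=6, col=2), (row=7, col=3), (row=8, col=4), (row=9, col=5), (row=10, col=6)
  Distance 10: (row=0, col=1), (row=1, col=0), (row=5, col=0), (row=6, col=1), (row=7, col=2), (row=8, col=3), (row=9, col=4), (row=10, col=5)
  Distance 11: (row=0, col=0), (row=6, col=0), (row=7, col=1), (row=8, col=2), (row=9, col=3), (row=10, col=4)  <- goal reached here
One shortest path (11 moves): (row=3, col=8) -> (row=3, col=7) -> (row=3, col=6) -> (row=3, col=5) -> (row=3, col=4) -> (row=3, col=3) -> (row=3, col=2) -> (row=3, col=1) -> (row=3, col=0) -> (row=2, col=0) -> (row=1, col=0) -> (row=0, col=0)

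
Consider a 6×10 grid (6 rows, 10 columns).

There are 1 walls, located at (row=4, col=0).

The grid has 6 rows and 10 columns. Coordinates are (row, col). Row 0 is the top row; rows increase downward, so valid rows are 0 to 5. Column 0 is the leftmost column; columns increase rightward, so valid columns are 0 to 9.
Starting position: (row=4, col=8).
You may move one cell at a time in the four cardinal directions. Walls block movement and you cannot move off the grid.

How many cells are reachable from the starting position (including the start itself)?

Answer: Reachable cells: 59

Derivation:
BFS flood-fill from (row=4, col=8):
  Distance 0: (row=4, col=8)
  Distance 1: (row=3, col=8), (row=4, col=7), (row=4, col=9), (row=5, col=8)
  Distance 2: (row=2, col=8), (row=3, col=7), (row=3, col=9), (row=4, col=6), (row=5, col=7), (row=5, col=9)
  Distance 3: (row=1, col=8), (row=2, col=7), (row=2, col=9), (row=3, col=6), (row=4, col=5), (row=5, col=6)
  Distance 4: (row=0, col=8), (row=1, col=7), (row=1, col=9), (row=2, col=6), (row=3, col=5), (row=4, col=4), (row=5, col=5)
  Distance 5: (row=0, col=7), (row=0, col=9), (row=1, col=6), (row=2, col=5), (row=3, col=4), (row=4, col=3), (row=5, col=4)
  Distance 6: (row=0, col=6), (row=1, col=5), (row=2, col=4), (row=3, col=3), (row=4, col=2), (row=5, col=3)
  Distance 7: (row=0, col=5), (row=1, col=4), (row=2, col=3), (row=3, col=2), (row=4, col=1), (row=5, col=2)
  Distance 8: (row=0, col=4), (row=1, col=3), (row=2, col=2), (row=3, col=1), (row=5, col=1)
  Distance 9: (row=0, col=3), (row=1, col=2), (row=2, col=1), (row=3, col=0), (row=5, col=0)
  Distance 10: (row=0, col=2), (row=1, col=1), (row=2, col=0)
  Distance 11: (row=0, col=1), (row=1, col=0)
  Distance 12: (row=0, col=0)
Total reachable: 59 (grid has 59 open cells total)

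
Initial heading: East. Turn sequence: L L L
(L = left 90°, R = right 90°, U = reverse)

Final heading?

Answer: Final heading: South

Derivation:
Start: East
  L (left (90° counter-clockwise)) -> North
  L (left (90° counter-clockwise)) -> West
  L (left (90° counter-clockwise)) -> South
Final: South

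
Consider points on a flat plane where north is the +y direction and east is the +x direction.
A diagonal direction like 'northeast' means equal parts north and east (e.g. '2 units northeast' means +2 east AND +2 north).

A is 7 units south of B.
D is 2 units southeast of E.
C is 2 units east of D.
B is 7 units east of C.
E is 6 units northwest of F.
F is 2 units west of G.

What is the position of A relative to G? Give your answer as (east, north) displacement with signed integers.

Place G at the origin (east=0, north=0).
  F is 2 units west of G: delta (east=-2, north=+0); F at (east=-2, north=0).
  E is 6 units northwest of F: delta (east=-6, north=+6); E at (east=-8, north=6).
  D is 2 units southeast of E: delta (east=+2, north=-2); D at (east=-6, north=4).
  C is 2 units east of D: delta (east=+2, north=+0); C at (east=-4, north=4).
  B is 7 units east of C: delta (east=+7, north=+0); B at (east=3, north=4).
  A is 7 units south of B: delta (east=+0, north=-7); A at (east=3, north=-3).
Therefore A relative to G: (east=3, north=-3).

Answer: A is at (east=3, north=-3) relative to G.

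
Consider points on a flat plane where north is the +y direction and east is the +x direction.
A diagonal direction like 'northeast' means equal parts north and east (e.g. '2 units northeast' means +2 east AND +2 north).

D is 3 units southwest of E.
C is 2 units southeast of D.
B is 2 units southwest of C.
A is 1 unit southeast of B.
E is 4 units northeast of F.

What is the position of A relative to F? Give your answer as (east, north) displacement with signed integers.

Answer: A is at (east=2, north=-4) relative to F.

Derivation:
Place F at the origin (east=0, north=0).
  E is 4 units northeast of F: delta (east=+4, north=+4); E at (east=4, north=4).
  D is 3 units southwest of E: delta (east=-3, north=-3); D at (east=1, north=1).
  C is 2 units southeast of D: delta (east=+2, north=-2); C at (east=3, north=-1).
  B is 2 units southwest of C: delta (east=-2, north=-2); B at (east=1, north=-3).
  A is 1 unit southeast of B: delta (east=+1, north=-1); A at (east=2, north=-4).
Therefore A relative to F: (east=2, north=-4).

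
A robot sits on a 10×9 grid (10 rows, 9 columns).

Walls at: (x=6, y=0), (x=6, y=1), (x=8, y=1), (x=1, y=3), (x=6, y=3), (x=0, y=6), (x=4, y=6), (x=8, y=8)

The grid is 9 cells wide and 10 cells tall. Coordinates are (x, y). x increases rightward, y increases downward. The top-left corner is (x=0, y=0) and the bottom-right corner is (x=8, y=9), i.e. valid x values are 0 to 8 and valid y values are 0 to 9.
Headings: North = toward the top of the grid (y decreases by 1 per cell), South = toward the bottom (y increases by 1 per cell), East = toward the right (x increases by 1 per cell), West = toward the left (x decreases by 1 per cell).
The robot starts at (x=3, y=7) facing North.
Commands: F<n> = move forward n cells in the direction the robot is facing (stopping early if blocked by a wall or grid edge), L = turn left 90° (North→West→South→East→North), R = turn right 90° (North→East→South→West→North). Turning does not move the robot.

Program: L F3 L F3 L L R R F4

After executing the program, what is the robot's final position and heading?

Start: (x=3, y=7), facing North
  L: turn left, now facing West
  F3: move forward 3, now at (x=0, y=7)
  L: turn left, now facing South
  F3: move forward 2/3 (blocked), now at (x=0, y=9)
  L: turn left, now facing East
  L: turn left, now facing North
  R: turn right, now facing East
  R: turn right, now facing South
  F4: move forward 0/4 (blocked), now at (x=0, y=9)
Final: (x=0, y=9), facing South

Answer: Final position: (x=0, y=9), facing South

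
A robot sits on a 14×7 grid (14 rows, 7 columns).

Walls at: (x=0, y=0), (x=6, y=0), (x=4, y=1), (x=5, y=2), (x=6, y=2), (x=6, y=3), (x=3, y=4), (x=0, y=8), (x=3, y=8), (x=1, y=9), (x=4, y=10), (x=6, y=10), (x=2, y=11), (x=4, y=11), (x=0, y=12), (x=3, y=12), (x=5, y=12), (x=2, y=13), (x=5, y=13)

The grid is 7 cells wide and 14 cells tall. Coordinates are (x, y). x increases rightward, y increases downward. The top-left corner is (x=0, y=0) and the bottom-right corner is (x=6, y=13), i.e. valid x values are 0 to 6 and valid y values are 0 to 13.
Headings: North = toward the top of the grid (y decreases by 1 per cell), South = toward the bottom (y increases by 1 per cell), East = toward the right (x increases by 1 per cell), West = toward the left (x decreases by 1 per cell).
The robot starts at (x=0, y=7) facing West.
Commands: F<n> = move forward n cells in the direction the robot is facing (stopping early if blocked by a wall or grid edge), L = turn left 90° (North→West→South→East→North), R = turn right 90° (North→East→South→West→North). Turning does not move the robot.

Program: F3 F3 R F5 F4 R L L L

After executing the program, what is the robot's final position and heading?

Start: (x=0, y=7), facing West
  F3: move forward 0/3 (blocked), now at (x=0, y=7)
  F3: move forward 0/3 (blocked), now at (x=0, y=7)
  R: turn right, now facing North
  F5: move forward 5, now at (x=0, y=2)
  F4: move forward 1/4 (blocked), now at (x=0, y=1)
  R: turn right, now facing East
  L: turn left, now facing North
  L: turn left, now facing West
  L: turn left, now facing South
Final: (x=0, y=1), facing South

Answer: Final position: (x=0, y=1), facing South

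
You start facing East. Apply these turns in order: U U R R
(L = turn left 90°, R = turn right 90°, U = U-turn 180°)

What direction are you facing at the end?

Answer: Final heading: West

Derivation:
Start: East
  U (U-turn (180°)) -> West
  U (U-turn (180°)) -> East
  R (right (90° clockwise)) -> South
  R (right (90° clockwise)) -> West
Final: West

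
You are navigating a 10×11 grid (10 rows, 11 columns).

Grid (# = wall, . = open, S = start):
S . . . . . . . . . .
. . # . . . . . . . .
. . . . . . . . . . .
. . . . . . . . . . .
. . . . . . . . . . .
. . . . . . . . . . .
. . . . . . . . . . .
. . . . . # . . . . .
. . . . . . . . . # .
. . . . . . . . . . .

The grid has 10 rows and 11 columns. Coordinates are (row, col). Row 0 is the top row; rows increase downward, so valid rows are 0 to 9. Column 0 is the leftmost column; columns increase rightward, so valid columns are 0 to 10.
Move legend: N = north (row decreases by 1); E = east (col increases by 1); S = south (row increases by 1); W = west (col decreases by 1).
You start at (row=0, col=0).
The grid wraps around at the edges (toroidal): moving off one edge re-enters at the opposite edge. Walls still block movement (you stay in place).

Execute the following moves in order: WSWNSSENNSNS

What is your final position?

Answer: Final position: (row=1, col=10)

Derivation:
Start: (row=0, col=0)
  W (west): (row=0, col=0) -> (row=0, col=10)
  S (south): (row=0, col=10) -> (row=1, col=10)
  W (west): (row=1, col=10) -> (row=1, col=9)
  N (north): (row=1, col=9) -> (row=0, col=9)
  S (south): (row=0, col=9) -> (row=1, col=9)
  S (south): (row=1, col=9) -> (row=2, col=9)
  E (east): (row=2, col=9) -> (row=2, col=10)
  N (north): (row=2, col=10) -> (row=1, col=10)
  N (north): (row=1, col=10) -> (row=0, col=10)
  S (south): (row=0, col=10) -> (row=1, col=10)
  N (north): (row=1, col=10) -> (row=0, col=10)
  S (south): (row=0, col=10) -> (row=1, col=10)
Final: (row=1, col=10)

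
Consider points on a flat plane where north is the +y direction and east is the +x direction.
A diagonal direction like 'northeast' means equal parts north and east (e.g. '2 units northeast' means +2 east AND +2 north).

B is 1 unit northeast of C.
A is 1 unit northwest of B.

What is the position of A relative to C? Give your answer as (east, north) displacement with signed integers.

Place C at the origin (east=0, north=0).
  B is 1 unit northeast of C: delta (east=+1, north=+1); B at (east=1, north=1).
  A is 1 unit northwest of B: delta (east=-1, north=+1); A at (east=0, north=2).
Therefore A relative to C: (east=0, north=2).

Answer: A is at (east=0, north=2) relative to C.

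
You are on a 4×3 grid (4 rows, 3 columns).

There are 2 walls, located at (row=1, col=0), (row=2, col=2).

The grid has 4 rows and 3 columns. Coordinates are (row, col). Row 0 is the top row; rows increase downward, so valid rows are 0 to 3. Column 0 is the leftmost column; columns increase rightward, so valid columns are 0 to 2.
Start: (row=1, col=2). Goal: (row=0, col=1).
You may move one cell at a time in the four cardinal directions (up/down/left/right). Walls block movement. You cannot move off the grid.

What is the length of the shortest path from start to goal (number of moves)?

Answer: Shortest path length: 2

Derivation:
BFS from (row=1, col=2) until reaching (row=0, col=1):
  Distance 0: (row=1, col=2)
  Distance 1: (row=0, col=2), (row=1, col=1)
  Distance 2: (row=0, col=1), (row=2, col=1)  <- goal reached here
One shortest path (2 moves): (row=1, col=2) -> (row=1, col=1) -> (row=0, col=1)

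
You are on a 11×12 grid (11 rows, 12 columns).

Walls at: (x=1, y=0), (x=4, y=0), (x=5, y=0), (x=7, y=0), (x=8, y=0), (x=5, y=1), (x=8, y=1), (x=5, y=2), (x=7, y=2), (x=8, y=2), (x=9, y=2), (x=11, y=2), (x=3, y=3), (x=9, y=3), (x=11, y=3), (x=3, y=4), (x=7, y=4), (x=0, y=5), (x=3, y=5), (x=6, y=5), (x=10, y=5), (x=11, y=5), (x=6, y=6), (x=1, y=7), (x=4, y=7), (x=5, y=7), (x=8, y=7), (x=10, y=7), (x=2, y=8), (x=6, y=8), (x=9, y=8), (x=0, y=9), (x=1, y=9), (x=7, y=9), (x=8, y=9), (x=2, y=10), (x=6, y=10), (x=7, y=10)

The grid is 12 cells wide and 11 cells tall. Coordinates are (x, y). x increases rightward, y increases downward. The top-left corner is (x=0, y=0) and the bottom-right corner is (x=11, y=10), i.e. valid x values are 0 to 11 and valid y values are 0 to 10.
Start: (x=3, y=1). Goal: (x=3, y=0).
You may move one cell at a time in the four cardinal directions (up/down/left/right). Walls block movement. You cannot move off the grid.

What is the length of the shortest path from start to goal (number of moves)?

BFS from (x=3, y=1) until reaching (x=3, y=0):
  Distance 0: (x=3, y=1)
  Distance 1: (x=3, y=0), (x=2, y=1), (x=4, y=1), (x=3, y=2)  <- goal reached here
One shortest path (1 moves): (x=3, y=1) -> (x=3, y=0)

Answer: Shortest path length: 1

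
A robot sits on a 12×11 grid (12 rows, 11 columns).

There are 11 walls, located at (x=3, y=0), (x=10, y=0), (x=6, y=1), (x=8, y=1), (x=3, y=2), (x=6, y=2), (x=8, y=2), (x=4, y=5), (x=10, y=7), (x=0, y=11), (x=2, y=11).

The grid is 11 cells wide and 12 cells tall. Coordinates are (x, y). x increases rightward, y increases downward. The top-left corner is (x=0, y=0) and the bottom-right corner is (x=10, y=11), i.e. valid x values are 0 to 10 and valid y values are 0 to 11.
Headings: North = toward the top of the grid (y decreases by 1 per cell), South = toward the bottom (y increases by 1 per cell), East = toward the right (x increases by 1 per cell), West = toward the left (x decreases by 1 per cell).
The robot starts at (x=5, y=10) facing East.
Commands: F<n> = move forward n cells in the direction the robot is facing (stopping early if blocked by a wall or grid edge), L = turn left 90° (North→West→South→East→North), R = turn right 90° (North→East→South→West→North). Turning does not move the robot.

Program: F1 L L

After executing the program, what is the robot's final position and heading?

Answer: Final position: (x=6, y=10), facing West

Derivation:
Start: (x=5, y=10), facing East
  F1: move forward 1, now at (x=6, y=10)
  L: turn left, now facing North
  L: turn left, now facing West
Final: (x=6, y=10), facing West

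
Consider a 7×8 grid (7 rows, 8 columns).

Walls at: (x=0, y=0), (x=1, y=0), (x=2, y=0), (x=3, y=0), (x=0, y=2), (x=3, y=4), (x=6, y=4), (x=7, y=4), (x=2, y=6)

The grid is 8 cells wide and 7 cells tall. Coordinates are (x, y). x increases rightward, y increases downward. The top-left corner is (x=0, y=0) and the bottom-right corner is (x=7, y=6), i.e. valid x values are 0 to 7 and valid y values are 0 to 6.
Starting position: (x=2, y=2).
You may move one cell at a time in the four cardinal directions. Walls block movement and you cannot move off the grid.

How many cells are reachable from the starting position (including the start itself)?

BFS flood-fill from (x=2, y=2):
  Distance 0: (x=2, y=2)
  Distance 1: (x=2, y=1), (x=1, y=2), (x=3, y=2), (x=2, y=3)
  Distance 2: (x=1, y=1), (x=3, y=1), (x=4, y=2), (x=1, y=3), (x=3, y=3), (x=2, y=4)
  Distance 3: (x=0, y=1), (x=4, y=1), (x=5, y=2), (x=0, y=3), (x=4, y=3), (x=1, y=4), (x=2, y=5)
  Distance 4: (x=4, y=0), (x=5, y=1), (x=6, y=2), (x=5, y=3), (x=0, y=4), (x=4, y=4), (x=1, y=5), (x=3, y=5)
  Distance 5: (x=5, y=0), (x=6, y=1), (x=7, y=2), (x=6, y=3), (x=5, y=4), (x=0, y=5), (x=4, y=5), (x=1, y=6), (x=3, y=6)
  Distance 6: (x=6, y=0), (x=7, y=1), (x=7, y=3), (x=5, y=5), (x=0, y=6), (x=4, y=6)
  Distance 7: (x=7, y=0), (x=6, y=5), (x=5, y=6)
  Distance 8: (x=7, y=5), (x=6, y=6)
  Distance 9: (x=7, y=6)
Total reachable: 47 (grid has 47 open cells total)

Answer: Reachable cells: 47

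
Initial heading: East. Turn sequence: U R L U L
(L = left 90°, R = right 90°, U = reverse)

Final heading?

Answer: Final heading: North

Derivation:
Start: East
  U (U-turn (180°)) -> West
  R (right (90° clockwise)) -> North
  L (left (90° counter-clockwise)) -> West
  U (U-turn (180°)) -> East
  L (left (90° counter-clockwise)) -> North
Final: North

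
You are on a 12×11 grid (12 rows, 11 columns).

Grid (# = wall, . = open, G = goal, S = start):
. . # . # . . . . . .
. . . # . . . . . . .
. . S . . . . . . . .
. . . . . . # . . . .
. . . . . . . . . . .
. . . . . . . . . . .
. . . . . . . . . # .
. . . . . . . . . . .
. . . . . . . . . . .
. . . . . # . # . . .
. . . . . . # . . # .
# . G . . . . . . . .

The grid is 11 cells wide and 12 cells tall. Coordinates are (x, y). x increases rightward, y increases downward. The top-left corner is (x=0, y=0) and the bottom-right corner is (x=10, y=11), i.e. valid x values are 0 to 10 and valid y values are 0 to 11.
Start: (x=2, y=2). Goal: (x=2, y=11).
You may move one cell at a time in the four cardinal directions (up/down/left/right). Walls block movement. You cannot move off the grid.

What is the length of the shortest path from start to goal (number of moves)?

BFS from (x=2, y=2) until reaching (x=2, y=11):
  Distance 0: (x=2, y=2)
  Distance 1: (x=2, y=1), (x=1, y=2), (x=3, y=2), (x=2, y=3)
  Distance 2: (x=1, y=1), (x=0, y=2), (x=4, y=2), (x=1, y=3), (x=3, y=3), (x=2, y=4)
  Distance 3: (x=1, y=0), (x=0, y=1), (x=4, y=1), (x=5, y=2), (x=0, y=3), (x=4, y=3), (x=1, y=4), (x=3, y=4), (x=2, y=5)
  Distance 4: (x=0, y=0), (x=5, y=1), (x=6, y=2), (x=5, y=3), (x=0, y=4), (x=4, y=4), (x=1, y=5), (x=3, y=5), (x=2, y=6)
  Distance 5: (x=5, y=0), (x=6, y=1), (x=7, y=2), (x=5, y=4), (x=0, y=5), (x=4, y=5), (x=1, y=6), (x=3, y=6), (x=2, y=7)
  Distance 6: (x=6, y=0), (x=7, y=1), (x=8, y=2), (x=7, y=3), (x=6, y=4), (x=5, y=5), (x=0, y=6), (x=4, y=6), (x=1, y=7), (x=3, y=7), (x=2, y=8)
  Distance 7: (x=7, y=0), (x=8, y=1), (x=9, y=2), (x=8, y=3), (x=7, y=4), (x=6, y=5), (x=5, y=6), (x=0, y=7), (x=4, y=7), (x=1, y=8), (x=3, y=8), (x=2, y=9)
  Distance 8: (x=8, y=0), (x=9, y=1), (x=10, y=2), (x=9, y=3), (x=8, y=4), (x=7, y=5), (x=6, y=6), (x=5, y=7), (x=0, y=8), (x=4, y=8), (x=1, y=9), (x=3, y=9), (x=2, y=10)
  Distance 9: (x=9, y=0), (x=10, y=1), (x=10, y=3), (x=9, y=4), (x=8, y=5), (x=7, y=6), (x=6, y=7), (x=5, y=8), (x=0, y=9), (x=4, y=9), (x=1, y=10), (x=3, y=10), (x=2, y=11)  <- goal reached here
One shortest path (9 moves): (x=2, y=2) -> (x=2, y=3) -> (x=2, y=4) -> (x=2, y=5) -> (x=2, y=6) -> (x=2, y=7) -> (x=2, y=8) -> (x=2, y=9) -> (x=2, y=10) -> (x=2, y=11)

Answer: Shortest path length: 9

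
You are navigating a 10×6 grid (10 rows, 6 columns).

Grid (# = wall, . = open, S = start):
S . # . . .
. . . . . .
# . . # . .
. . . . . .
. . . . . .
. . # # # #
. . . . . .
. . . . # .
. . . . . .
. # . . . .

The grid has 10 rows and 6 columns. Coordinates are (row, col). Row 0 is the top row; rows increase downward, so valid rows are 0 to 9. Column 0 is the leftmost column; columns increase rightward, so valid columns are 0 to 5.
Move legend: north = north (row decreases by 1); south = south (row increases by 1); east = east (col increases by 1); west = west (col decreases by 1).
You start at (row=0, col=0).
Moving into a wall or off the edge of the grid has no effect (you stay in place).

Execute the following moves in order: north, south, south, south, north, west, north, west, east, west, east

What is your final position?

Start: (row=0, col=0)
  north (north): blocked, stay at (row=0, col=0)
  south (south): (row=0, col=0) -> (row=1, col=0)
  south (south): blocked, stay at (row=1, col=0)
  south (south): blocked, stay at (row=1, col=0)
  north (north): (row=1, col=0) -> (row=0, col=0)
  west (west): blocked, stay at (row=0, col=0)
  north (north): blocked, stay at (row=0, col=0)
  west (west): blocked, stay at (row=0, col=0)
  east (east): (row=0, col=0) -> (row=0, col=1)
  west (west): (row=0, col=1) -> (row=0, col=0)
  east (east): (row=0, col=0) -> (row=0, col=1)
Final: (row=0, col=1)

Answer: Final position: (row=0, col=1)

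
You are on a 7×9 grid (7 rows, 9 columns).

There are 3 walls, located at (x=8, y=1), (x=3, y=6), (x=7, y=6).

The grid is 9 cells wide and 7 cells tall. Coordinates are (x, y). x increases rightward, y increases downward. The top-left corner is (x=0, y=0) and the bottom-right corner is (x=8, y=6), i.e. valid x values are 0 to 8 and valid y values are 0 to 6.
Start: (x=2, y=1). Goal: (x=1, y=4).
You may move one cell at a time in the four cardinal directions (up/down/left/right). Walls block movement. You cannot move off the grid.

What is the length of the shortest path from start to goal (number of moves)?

BFS from (x=2, y=1) until reaching (x=1, y=4):
  Distance 0: (x=2, y=1)
  Distance 1: (x=2, y=0), (x=1, y=1), (x=3, y=1), (x=2, y=2)
  Distance 2: (x=1, y=0), (x=3, y=0), (x=0, y=1), (x=4, y=1), (x=1, y=2), (x=3, y=2), (x=2, y=3)
  Distance 3: (x=0, y=0), (x=4, y=0), (x=5, y=1), (x=0, y=2), (x=4, y=2), (x=1, y=3), (x=3, y=3), (x=2, y=4)
  Distance 4: (x=5, y=0), (x=6, y=1), (x=5, y=2), (x=0, y=3), (x=4, y=3), (x=1, y=4), (x=3, y=4), (x=2, y=5)  <- goal reached here
One shortest path (4 moves): (x=2, y=1) -> (x=1, y=1) -> (x=1, y=2) -> (x=1, y=3) -> (x=1, y=4)

Answer: Shortest path length: 4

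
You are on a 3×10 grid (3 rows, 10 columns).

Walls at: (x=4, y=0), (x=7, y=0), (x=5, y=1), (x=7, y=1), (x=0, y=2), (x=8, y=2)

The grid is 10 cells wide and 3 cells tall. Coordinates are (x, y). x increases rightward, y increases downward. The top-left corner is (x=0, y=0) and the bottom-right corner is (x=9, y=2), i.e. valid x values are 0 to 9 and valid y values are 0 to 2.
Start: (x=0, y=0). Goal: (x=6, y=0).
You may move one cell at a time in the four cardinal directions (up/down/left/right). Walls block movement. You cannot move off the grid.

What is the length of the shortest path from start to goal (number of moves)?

BFS from (x=0, y=0) until reaching (x=6, y=0):
  Distance 0: (x=0, y=0)
  Distance 1: (x=1, y=0), (x=0, y=1)
  Distance 2: (x=2, y=0), (x=1, y=1)
  Distance 3: (x=3, y=0), (x=2, y=1), (x=1, y=2)
  Distance 4: (x=3, y=1), (x=2, y=2)
  Distance 5: (x=4, y=1), (x=3, y=2)
  Distance 6: (x=4, y=2)
  Distance 7: (x=5, y=2)
  Distance 8: (x=6, y=2)
  Distance 9: (x=6, y=1), (x=7, y=2)
  Distance 10: (x=6, y=0)  <- goal reached here
One shortest path (10 moves): (x=0, y=0) -> (x=1, y=0) -> (x=2, y=0) -> (x=3, y=0) -> (x=3, y=1) -> (x=4, y=1) -> (x=4, y=2) -> (x=5, y=2) -> (x=6, y=2) -> (x=6, y=1) -> (x=6, y=0)

Answer: Shortest path length: 10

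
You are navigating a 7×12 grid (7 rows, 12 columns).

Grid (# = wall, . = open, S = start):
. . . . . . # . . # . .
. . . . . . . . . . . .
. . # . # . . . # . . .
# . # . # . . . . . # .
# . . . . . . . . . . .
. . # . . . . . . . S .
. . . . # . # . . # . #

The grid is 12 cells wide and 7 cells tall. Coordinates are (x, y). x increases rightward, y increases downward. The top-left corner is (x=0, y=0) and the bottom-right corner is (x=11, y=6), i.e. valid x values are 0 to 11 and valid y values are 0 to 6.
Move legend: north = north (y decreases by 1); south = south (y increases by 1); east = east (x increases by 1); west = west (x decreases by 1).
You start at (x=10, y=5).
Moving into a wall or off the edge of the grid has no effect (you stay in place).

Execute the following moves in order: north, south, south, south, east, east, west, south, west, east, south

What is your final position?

Start: (x=10, y=5)
  north (north): (x=10, y=5) -> (x=10, y=4)
  south (south): (x=10, y=4) -> (x=10, y=5)
  south (south): (x=10, y=5) -> (x=10, y=6)
  south (south): blocked, stay at (x=10, y=6)
  east (east): blocked, stay at (x=10, y=6)
  east (east): blocked, stay at (x=10, y=6)
  west (west): blocked, stay at (x=10, y=6)
  south (south): blocked, stay at (x=10, y=6)
  west (west): blocked, stay at (x=10, y=6)
  east (east): blocked, stay at (x=10, y=6)
  south (south): blocked, stay at (x=10, y=6)
Final: (x=10, y=6)

Answer: Final position: (x=10, y=6)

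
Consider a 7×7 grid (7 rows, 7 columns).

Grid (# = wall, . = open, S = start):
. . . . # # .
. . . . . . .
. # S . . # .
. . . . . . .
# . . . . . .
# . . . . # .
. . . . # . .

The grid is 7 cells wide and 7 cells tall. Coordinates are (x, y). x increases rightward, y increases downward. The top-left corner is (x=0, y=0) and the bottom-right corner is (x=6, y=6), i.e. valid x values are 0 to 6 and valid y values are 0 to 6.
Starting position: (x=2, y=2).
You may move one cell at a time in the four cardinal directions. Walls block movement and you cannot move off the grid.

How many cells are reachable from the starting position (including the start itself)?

BFS flood-fill from (x=2, y=2):
  Distance 0: (x=2, y=2)
  Distance 1: (x=2, y=1), (x=3, y=2), (x=2, y=3)
  Distance 2: (x=2, y=0), (x=1, y=1), (x=3, y=1), (x=4, y=2), (x=1, y=3), (x=3, y=3), (x=2, y=4)
  Distance 3: (x=1, y=0), (x=3, y=0), (x=0, y=1), (x=4, y=1), (x=0, y=3), (x=4, y=3), (x=1, y=4), (x=3, y=4), (x=2, y=5)
  Distance 4: (x=0, y=0), (x=5, y=1), (x=0, y=2), (x=5, y=3), (x=4, y=4), (x=1, y=5), (x=3, y=5), (x=2, y=6)
  Distance 5: (x=6, y=1), (x=6, y=3), (x=5, y=4), (x=4, y=5), (x=1, y=6), (x=3, y=6)
  Distance 6: (x=6, y=0), (x=6, y=2), (x=6, y=4), (x=0, y=6)
  Distance 7: (x=6, y=5)
  Distance 8: (x=6, y=6)
  Distance 9: (x=5, y=6)
Total reachable: 41 (grid has 41 open cells total)

Answer: Reachable cells: 41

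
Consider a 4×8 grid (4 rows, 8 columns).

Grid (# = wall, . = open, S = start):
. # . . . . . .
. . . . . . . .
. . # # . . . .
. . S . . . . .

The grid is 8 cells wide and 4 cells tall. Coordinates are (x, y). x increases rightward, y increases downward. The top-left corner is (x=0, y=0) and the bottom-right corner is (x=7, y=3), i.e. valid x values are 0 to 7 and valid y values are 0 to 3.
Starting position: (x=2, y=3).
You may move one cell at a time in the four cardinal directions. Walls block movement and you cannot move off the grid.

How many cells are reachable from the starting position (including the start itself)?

BFS flood-fill from (x=2, y=3):
  Distance 0: (x=2, y=3)
  Distance 1: (x=1, y=3), (x=3, y=3)
  Distance 2: (x=1, y=2), (x=0, y=3), (x=4, y=3)
  Distance 3: (x=1, y=1), (x=0, y=2), (x=4, y=2), (x=5, y=3)
  Distance 4: (x=0, y=1), (x=2, y=1), (x=4, y=1), (x=5, y=2), (x=6, y=3)
  Distance 5: (x=0, y=0), (x=2, y=0), (x=4, y=0), (x=3, y=1), (x=5, y=1), (x=6, y=2), (x=7, y=3)
  Distance 6: (x=3, y=0), (x=5, y=0), (x=6, y=1), (x=7, y=2)
  Distance 7: (x=6, y=0), (x=7, y=1)
  Distance 8: (x=7, y=0)
Total reachable: 29 (grid has 29 open cells total)

Answer: Reachable cells: 29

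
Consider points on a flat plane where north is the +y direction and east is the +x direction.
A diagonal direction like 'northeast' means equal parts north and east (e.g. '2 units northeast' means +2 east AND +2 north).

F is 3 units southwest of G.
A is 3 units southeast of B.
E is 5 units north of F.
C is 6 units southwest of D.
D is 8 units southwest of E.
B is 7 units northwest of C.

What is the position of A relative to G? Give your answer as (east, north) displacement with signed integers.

Answer: A is at (east=-21, north=-8) relative to G.

Derivation:
Place G at the origin (east=0, north=0).
  F is 3 units southwest of G: delta (east=-3, north=-3); F at (east=-3, north=-3).
  E is 5 units north of F: delta (east=+0, north=+5); E at (east=-3, north=2).
  D is 8 units southwest of E: delta (east=-8, north=-8); D at (east=-11, north=-6).
  C is 6 units southwest of D: delta (east=-6, north=-6); C at (east=-17, north=-12).
  B is 7 units northwest of C: delta (east=-7, north=+7); B at (east=-24, north=-5).
  A is 3 units southeast of B: delta (east=+3, north=-3); A at (east=-21, north=-8).
Therefore A relative to G: (east=-21, north=-8).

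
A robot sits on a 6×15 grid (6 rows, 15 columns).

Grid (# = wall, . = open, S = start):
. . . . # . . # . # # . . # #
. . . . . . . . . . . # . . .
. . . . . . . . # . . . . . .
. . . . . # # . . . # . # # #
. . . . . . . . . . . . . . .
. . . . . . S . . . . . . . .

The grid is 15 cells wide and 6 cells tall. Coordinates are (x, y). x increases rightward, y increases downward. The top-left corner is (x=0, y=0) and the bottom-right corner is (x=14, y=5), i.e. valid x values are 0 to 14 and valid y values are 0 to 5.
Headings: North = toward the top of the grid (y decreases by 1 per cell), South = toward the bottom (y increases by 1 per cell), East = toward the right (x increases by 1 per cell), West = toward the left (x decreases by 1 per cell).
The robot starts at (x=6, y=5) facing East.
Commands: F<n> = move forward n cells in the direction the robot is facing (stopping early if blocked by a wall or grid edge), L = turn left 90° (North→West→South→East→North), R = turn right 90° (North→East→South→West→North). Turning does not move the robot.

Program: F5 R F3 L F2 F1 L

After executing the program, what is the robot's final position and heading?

Answer: Final position: (x=14, y=5), facing North

Derivation:
Start: (x=6, y=5), facing East
  F5: move forward 5, now at (x=11, y=5)
  R: turn right, now facing South
  F3: move forward 0/3 (blocked), now at (x=11, y=5)
  L: turn left, now facing East
  F2: move forward 2, now at (x=13, y=5)
  F1: move forward 1, now at (x=14, y=5)
  L: turn left, now facing North
Final: (x=14, y=5), facing North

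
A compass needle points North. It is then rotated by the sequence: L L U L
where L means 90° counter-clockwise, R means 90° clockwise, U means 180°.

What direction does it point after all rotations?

Answer: Final heading: West

Derivation:
Start: North
  L (left (90° counter-clockwise)) -> West
  L (left (90° counter-clockwise)) -> South
  U (U-turn (180°)) -> North
  L (left (90° counter-clockwise)) -> West
Final: West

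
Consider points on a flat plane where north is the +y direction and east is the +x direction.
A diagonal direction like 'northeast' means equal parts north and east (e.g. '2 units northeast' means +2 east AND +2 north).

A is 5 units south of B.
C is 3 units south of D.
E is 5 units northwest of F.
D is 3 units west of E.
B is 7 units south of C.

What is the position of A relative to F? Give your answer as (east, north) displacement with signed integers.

Answer: A is at (east=-8, north=-10) relative to F.

Derivation:
Place F at the origin (east=0, north=0).
  E is 5 units northwest of F: delta (east=-5, north=+5); E at (east=-5, north=5).
  D is 3 units west of E: delta (east=-3, north=+0); D at (east=-8, north=5).
  C is 3 units south of D: delta (east=+0, north=-3); C at (east=-8, north=2).
  B is 7 units south of C: delta (east=+0, north=-7); B at (east=-8, north=-5).
  A is 5 units south of B: delta (east=+0, north=-5); A at (east=-8, north=-10).
Therefore A relative to F: (east=-8, north=-10).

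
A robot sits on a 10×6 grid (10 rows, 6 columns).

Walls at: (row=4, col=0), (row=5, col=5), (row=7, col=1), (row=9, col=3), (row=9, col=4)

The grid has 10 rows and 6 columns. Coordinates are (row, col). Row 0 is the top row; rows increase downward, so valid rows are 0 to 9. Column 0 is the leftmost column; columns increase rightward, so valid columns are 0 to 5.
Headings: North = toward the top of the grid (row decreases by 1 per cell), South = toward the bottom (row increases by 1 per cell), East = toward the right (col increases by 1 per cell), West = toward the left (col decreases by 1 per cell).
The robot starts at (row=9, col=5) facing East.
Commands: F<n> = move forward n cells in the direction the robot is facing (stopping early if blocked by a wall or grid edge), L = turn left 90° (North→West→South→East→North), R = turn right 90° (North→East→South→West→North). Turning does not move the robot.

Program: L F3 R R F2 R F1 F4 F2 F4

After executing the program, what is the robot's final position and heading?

Start: (row=9, col=5), facing East
  L: turn left, now facing North
  F3: move forward 3, now at (row=6, col=5)
  R: turn right, now facing East
  R: turn right, now facing South
  F2: move forward 2, now at (row=8, col=5)
  R: turn right, now facing West
  F1: move forward 1, now at (row=8, col=4)
  F4: move forward 4, now at (row=8, col=0)
  F2: move forward 0/2 (blocked), now at (row=8, col=0)
  F4: move forward 0/4 (blocked), now at (row=8, col=0)
Final: (row=8, col=0), facing West

Answer: Final position: (row=8, col=0), facing West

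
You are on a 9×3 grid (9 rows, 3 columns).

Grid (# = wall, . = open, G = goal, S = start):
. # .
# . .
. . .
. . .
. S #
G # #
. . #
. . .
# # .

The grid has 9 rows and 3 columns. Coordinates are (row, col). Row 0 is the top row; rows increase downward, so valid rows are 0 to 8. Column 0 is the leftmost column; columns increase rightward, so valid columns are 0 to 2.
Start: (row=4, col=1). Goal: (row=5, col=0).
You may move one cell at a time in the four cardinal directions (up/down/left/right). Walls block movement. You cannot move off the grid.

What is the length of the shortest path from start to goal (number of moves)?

Answer: Shortest path length: 2

Derivation:
BFS from (row=4, col=1) until reaching (row=5, col=0):
  Distance 0: (row=4, col=1)
  Distance 1: (row=3, col=1), (row=4, col=0)
  Distance 2: (row=2, col=1), (row=3, col=0), (row=3, col=2), (row=5, col=0)  <- goal reached here
One shortest path (2 moves): (row=4, col=1) -> (row=4, col=0) -> (row=5, col=0)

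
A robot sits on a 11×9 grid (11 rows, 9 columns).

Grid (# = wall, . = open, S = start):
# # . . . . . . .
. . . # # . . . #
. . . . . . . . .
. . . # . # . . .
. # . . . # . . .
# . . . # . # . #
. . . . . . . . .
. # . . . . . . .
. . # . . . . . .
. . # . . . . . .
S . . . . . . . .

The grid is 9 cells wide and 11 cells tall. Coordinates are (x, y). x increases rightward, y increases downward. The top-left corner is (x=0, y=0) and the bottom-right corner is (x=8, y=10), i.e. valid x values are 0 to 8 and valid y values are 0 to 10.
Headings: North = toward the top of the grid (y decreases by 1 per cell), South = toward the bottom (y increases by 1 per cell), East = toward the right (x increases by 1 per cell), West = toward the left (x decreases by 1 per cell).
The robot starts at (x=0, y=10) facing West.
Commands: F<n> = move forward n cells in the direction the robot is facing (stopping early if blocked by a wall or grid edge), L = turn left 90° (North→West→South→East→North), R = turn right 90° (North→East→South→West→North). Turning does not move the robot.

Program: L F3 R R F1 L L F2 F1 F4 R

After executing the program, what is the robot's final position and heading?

Answer: Final position: (x=0, y=10), facing West

Derivation:
Start: (x=0, y=10), facing West
  L: turn left, now facing South
  F3: move forward 0/3 (blocked), now at (x=0, y=10)
  R: turn right, now facing West
  R: turn right, now facing North
  F1: move forward 1, now at (x=0, y=9)
  L: turn left, now facing West
  L: turn left, now facing South
  F2: move forward 1/2 (blocked), now at (x=0, y=10)
  F1: move forward 0/1 (blocked), now at (x=0, y=10)
  F4: move forward 0/4 (blocked), now at (x=0, y=10)
  R: turn right, now facing West
Final: (x=0, y=10), facing West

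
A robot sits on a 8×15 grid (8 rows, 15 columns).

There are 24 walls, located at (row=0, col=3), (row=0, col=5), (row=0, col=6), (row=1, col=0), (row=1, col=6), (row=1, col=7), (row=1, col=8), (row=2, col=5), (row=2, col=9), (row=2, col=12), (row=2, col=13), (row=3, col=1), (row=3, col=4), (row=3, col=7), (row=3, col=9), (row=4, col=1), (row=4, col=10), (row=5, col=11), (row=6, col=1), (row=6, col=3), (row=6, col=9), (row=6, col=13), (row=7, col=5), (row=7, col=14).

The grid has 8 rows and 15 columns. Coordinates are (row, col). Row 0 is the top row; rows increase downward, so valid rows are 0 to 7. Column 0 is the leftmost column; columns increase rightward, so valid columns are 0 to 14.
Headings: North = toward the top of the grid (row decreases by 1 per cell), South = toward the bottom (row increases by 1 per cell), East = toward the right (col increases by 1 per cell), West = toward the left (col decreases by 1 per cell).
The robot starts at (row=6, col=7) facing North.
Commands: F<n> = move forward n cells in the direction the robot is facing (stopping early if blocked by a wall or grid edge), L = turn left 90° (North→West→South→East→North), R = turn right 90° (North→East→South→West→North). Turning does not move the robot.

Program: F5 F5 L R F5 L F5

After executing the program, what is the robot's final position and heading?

Answer: Final position: (row=4, col=2), facing West

Derivation:
Start: (row=6, col=7), facing North
  F5: move forward 2/5 (blocked), now at (row=4, col=7)
  F5: move forward 0/5 (blocked), now at (row=4, col=7)
  L: turn left, now facing West
  R: turn right, now facing North
  F5: move forward 0/5 (blocked), now at (row=4, col=7)
  L: turn left, now facing West
  F5: move forward 5, now at (row=4, col=2)
Final: (row=4, col=2), facing West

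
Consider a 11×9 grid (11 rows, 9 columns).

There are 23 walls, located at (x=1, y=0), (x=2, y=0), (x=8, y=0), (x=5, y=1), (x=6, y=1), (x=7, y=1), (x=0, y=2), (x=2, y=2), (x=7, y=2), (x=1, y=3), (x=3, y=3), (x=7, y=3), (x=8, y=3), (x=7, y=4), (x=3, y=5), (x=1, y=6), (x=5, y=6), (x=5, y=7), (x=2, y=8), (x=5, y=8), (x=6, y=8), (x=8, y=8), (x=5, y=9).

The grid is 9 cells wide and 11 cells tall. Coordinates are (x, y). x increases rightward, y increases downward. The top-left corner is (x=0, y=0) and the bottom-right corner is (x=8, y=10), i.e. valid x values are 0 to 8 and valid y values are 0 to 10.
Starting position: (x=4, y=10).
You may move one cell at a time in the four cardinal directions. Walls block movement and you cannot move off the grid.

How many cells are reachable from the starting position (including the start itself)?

BFS flood-fill from (x=4, y=10):
  Distance 0: (x=4, y=10)
  Distance 1: (x=4, y=9), (x=3, y=10), (x=5, y=10)
  Distance 2: (x=4, y=8), (x=3, y=9), (x=2, y=10), (x=6, y=10)
  Distance 3: (x=4, y=7), (x=3, y=8), (x=2, y=9), (x=6, y=9), (x=1, y=10), (x=7, y=10)
  Distance 4: (x=4, y=6), (x=3, y=7), (x=1, y=9), (x=7, y=9), (x=0, y=10), (x=8, y=10)
  Distance 5: (x=4, y=5), (x=3, y=6), (x=2, y=7), (x=1, y=8), (x=7, y=8), (x=0, y=9), (x=8, y=9)
  Distance 6: (x=4, y=4), (x=5, y=5), (x=2, y=6), (x=1, y=7), (x=7, y=7), (x=0, y=8)
  Distance 7: (x=4, y=3), (x=3, y=4), (x=5, y=4), (x=2, y=5), (x=6, y=5), (x=7, y=6), (x=0, y=7), (x=6, y=7), (x=8, y=7)
  Distance 8: (x=4, y=2), (x=5, y=3), (x=2, y=4), (x=6, y=4), (x=1, y=5), (x=7, y=5), (x=0, y=6), (x=6, y=6), (x=8, y=6)
  Distance 9: (x=4, y=1), (x=3, y=2), (x=5, y=2), (x=2, y=3), (x=6, y=3), (x=1, y=4), (x=0, y=5), (x=8, y=5)
  Distance 10: (x=4, y=0), (x=3, y=1), (x=6, y=2), (x=0, y=4), (x=8, y=4)
  Distance 11: (x=3, y=0), (x=5, y=0), (x=2, y=1), (x=0, y=3)
  Distance 12: (x=6, y=0), (x=1, y=1)
  Distance 13: (x=7, y=0), (x=0, y=1), (x=1, y=2)
  Distance 14: (x=0, y=0)
Total reachable: 74 (grid has 76 open cells total)

Answer: Reachable cells: 74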